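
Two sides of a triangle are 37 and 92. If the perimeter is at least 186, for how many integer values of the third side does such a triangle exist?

Triangle inequality: 55 < x < 129. Perimeter ≥ 186 gives x ≥ 186 − 37 − 92 = 57.
So 57 ≤ x < 129; integers 57 through 128: 72 values.

72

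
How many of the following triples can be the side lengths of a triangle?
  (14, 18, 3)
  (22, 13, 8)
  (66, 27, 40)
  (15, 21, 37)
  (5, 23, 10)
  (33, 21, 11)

(3,14,18): 3+14 ≤ 18 → not valid
(8,13,22): 8+13 ≤ 22 → not valid
(27,40,66): 27+40 > 66 → valid
(15,21,37): 15+21 ≤ 37 → not valid
(5,10,23): 5+10 ≤ 23 → not valid
(11,21,33): 11+21 ≤ 33 → not valid
1 of the 6 triples forms a triangle.

1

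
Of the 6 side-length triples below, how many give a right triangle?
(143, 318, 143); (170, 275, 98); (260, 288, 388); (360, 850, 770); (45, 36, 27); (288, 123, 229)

(143,318,143): 143+143 ≤ 318, not a triangle
(170,275,98): 98+170 ≤ 275, not a triangle
(260,288,388): 260²+288² = 150544 = 388² → right
(360,850,770): 360²+770² = 722500 = 850² → right
(45,36,27): 27²+36² = 2025 = 45² → right
(288,123,229): 123²+229² = 67570 < 82944 = 288² → obtuse
3 of the 6 are right.

3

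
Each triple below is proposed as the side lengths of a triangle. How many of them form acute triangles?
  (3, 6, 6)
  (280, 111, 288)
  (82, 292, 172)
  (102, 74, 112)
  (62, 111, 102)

(3,6,6): 3²+6² = 45 > 36 = 6² → acute
(280,111,288): 111²+280² = 90721 > 82944 = 288² → acute
(82,292,172): 82+172 ≤ 292, not a triangle
(102,74,112): 74²+102² = 15880 > 12544 = 112² → acute
(62,111,102): 62²+102² = 14248 > 12321 = 111² → acute
4 of the 5 are acute.

4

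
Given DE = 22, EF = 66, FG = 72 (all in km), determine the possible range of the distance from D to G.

0 ≤ DG ≤ 160 km

The maximum is all hops collinear in one direction: 22 + 66 + 72 = 160.
The longest hop is 72; the others sum to 88. Since 72 ≤ 88, the path can fold back on itself completely, so the minimum distance is 0.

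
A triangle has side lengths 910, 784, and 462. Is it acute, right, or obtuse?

right

Compare the square of the longest side to the sum of squares of the other two: 462² + 784² = 828100 = 910².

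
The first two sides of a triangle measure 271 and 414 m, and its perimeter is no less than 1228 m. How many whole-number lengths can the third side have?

142

Triangle inequality: 143 < x < 685. Perimeter ≥ 1228 gives x ≥ 1228 − 271 − 414 = 543.
So 543 ≤ x < 685; integers 543 through 684: 142 values.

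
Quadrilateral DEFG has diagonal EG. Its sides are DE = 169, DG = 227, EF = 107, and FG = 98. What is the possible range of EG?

From triangle DEG: |169 − 227| < EG < 169 + 227, i.e. 58 < EG < 396.
From triangle FEG: 9 < EG < 205.
Both must hold, so EG lies in the intersection.

58 < EG < 205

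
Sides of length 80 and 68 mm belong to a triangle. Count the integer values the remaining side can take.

The third side lies in the open interval (12, 148).
Integers from 13 to 147 inclusive: 147 − 13 + 1 = 135.

135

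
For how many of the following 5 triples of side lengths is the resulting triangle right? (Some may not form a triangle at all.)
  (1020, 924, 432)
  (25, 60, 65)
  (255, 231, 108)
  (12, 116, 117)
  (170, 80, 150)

(1020,924,432): 432²+924² = 1040400 = 1020² → right
(25,60,65): 25²+60² = 4225 = 65² → right
(255,231,108): 108²+231² = 65025 = 255² → right
(12,116,117): 12²+116² = 13600 < 13689 = 117² → obtuse
(170,80,150): 80²+150² = 28900 = 170² → right
4 of the 5 are right.

4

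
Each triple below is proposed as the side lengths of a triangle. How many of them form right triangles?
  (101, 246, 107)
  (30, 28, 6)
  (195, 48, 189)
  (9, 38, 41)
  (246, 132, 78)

(101,246,107): 101+107 ≤ 246, not a triangle
(30,28,6): 6²+28² = 820 < 900 = 30² → obtuse
(195,48,189): 48²+189² = 38025 = 195² → right
(9,38,41): 9²+38² = 1525 < 1681 = 41² → obtuse
(246,132,78): 78+132 ≤ 246, not a triangle
1 of the 5 is right.

1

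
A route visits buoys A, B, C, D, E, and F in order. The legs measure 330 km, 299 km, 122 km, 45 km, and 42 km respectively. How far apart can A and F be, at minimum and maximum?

The maximum is all hops collinear in one direction: 330 + 299 + 122 + 45 + 42 = 838.
The longest hop is 330; the others sum to 508. Since 330 ≤ 508, the path can fold back on itself completely, so the minimum distance is 0.

0 ≤ AF ≤ 838 km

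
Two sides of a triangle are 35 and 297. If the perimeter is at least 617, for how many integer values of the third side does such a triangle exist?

47

Triangle inequality: 262 < x < 332. Perimeter ≥ 617 gives x ≥ 617 − 35 − 297 = 285.
So 285 ≤ x < 332; integers 285 through 331: 47 values.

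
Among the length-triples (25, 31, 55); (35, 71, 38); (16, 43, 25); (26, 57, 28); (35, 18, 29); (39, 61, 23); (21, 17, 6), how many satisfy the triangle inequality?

(25,31,55): 25+31 > 55 → valid
(35,38,71): 35+38 > 71 → valid
(16,25,43): 16+25 ≤ 43 → not valid
(26,28,57): 26+28 ≤ 57 → not valid
(18,29,35): 18+29 > 35 → valid
(23,39,61): 23+39 > 61 → valid
(6,17,21): 6+17 > 21 → valid
5 of the 7 triples form a triangle.

5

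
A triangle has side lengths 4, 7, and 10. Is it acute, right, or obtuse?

Compare the square of the longest side to the sum of squares of the other two: 4² + 7² = 65 < 100 = 10².

obtuse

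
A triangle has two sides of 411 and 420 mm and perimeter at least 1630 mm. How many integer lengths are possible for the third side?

Triangle inequality: 9 < x < 831. Perimeter ≥ 1630 gives x ≥ 1630 − 411 − 420 = 799.
So 799 ≤ x < 831; integers 799 through 830: 32 values.

32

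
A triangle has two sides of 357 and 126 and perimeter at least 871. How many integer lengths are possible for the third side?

95

Triangle inequality: 231 < x < 483. Perimeter ≥ 871 gives x ≥ 871 − 357 − 126 = 388.
So 388 ≤ x < 483; integers 388 through 482: 95 values.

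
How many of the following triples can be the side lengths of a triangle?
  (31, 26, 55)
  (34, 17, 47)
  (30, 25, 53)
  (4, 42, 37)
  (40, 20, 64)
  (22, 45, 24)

(26,31,55): 26+31 > 55 → valid
(17,34,47): 17+34 > 47 → valid
(25,30,53): 25+30 > 53 → valid
(4,37,42): 4+37 ≤ 42 → not valid
(20,40,64): 20+40 ≤ 64 → not valid
(22,24,45): 22+24 > 45 → valid
4 of the 6 triples form a triangle.

4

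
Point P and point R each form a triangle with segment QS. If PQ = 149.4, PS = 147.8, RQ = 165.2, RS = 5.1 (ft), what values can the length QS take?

160.1 < QS < 170.3

From triangle PQS: |149.4 − 147.8| < QS < 149.4 + 147.8, i.e. 1.6 < QS < 297.2.
From triangle RQS: 160.1 < QS < 170.3.
Both must hold, so QS lies in the intersection.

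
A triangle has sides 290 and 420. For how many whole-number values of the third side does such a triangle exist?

The third side lies in the open interval (130, 710).
Integers from 131 to 709 inclusive: 709 − 131 + 1 = 579.

579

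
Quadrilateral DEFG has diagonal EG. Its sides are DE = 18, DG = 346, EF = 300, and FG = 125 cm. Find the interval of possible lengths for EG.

328 < EG < 364

From triangle DEG: |18 − 346| < EG < 18 + 346, i.e. 328 < EG < 364.
From triangle FEG: 175 < EG < 425.
Both must hold, so EG lies in the intersection.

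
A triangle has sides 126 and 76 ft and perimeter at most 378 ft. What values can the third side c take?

50 < c ≤ 176 ft

Triangle inequality alone gives 50 < c < 202.
The perimeter condition gives c ≤ 378 − 126 − 76 = 176.
Intersecting the two: 50 < c ≤ 176.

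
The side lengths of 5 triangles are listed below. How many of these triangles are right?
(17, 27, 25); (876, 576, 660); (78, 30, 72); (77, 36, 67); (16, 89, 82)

(17,27,25): 17²+25² = 914 > 729 = 27² → acute
(876,576,660): 576²+660² = 767376 = 876² → right
(78,30,72): 30²+72² = 6084 = 78² → right
(77,36,67): 36²+67² = 5785 < 5929 = 77² → obtuse
(16,89,82): 16²+82² = 6980 < 7921 = 89² → obtuse
2 of the 5 are right.

2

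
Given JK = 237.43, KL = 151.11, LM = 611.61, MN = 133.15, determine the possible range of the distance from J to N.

The maximum is all hops collinear in one direction: 237.43 + 151.11 + 611.61 + 133.15 = 1133.30.
The longest hop is 611.61; the others sum to 521.69. Folding the others back against it leaves at least 611.61 − 521.69 = 89.92.

89.92 ≤ JN ≤ 1133.30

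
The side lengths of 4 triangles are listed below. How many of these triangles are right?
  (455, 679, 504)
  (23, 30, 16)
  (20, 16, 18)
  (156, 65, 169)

2

(455,679,504): 455²+504² = 461041 = 679² → right
(23,30,16): 16²+23² = 785 < 900 = 30² → obtuse
(20,16,18): 16²+18² = 580 > 400 = 20² → acute
(156,65,169): 65²+156² = 28561 = 169² → right
2 of the 4 are right.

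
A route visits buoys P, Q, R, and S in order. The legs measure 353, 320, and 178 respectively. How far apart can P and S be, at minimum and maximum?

0 ≤ PS ≤ 851

The maximum is all hops collinear in one direction: 353 + 320 + 178 = 851.
The longest hop is 353; the others sum to 498. Since 353 ≤ 498, the path can fold back on itself completely, so the minimum distance is 0.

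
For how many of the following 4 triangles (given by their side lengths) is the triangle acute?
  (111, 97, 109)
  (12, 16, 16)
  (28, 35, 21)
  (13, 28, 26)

(111,97,109): 97²+109² = 21290 > 12321 = 111² → acute
(12,16,16): 12²+16² = 400 > 256 = 16² → acute
(28,35,21): 21²+28² = 1225 = 35² → right
(13,28,26): 13²+26² = 845 > 784 = 28² → acute
3 of the 4 are acute.

3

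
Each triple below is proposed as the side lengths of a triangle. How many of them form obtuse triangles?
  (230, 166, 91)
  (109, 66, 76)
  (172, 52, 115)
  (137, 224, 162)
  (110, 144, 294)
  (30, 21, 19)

(230,166,91): 91²+166² = 35837 < 52900 = 230² → obtuse
(109,66,76): 66²+76² = 10132 < 11881 = 109² → obtuse
(172,52,115): 52+115 ≤ 172, not a triangle
(137,224,162): 137²+162² = 45013 < 50176 = 224² → obtuse
(110,144,294): 110+144 ≤ 294, not a triangle
(30,21,19): 19²+21² = 802 < 900 = 30² → obtuse
4 of the 6 are obtuse.

4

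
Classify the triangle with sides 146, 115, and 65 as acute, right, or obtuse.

obtuse

Compare the square of the longest side to the sum of squares of the other two: 65² + 115² = 17450 < 21316 = 146².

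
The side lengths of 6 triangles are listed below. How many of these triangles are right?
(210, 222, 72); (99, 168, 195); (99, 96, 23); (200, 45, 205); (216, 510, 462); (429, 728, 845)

5

(210,222,72): 72²+210² = 49284 = 222² → right
(99,168,195): 99²+168² = 38025 = 195² → right
(99,96,23): 23²+96² = 9745 < 9801 = 99² → obtuse
(200,45,205): 45²+200² = 42025 = 205² → right
(216,510,462): 216²+462² = 260100 = 510² → right
(429,728,845): 429²+728² = 714025 = 845² → right
5 of the 6 are right.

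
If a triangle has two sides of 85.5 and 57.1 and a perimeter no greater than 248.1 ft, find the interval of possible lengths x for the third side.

28.4 < x ≤ 105.5 ft

Triangle inequality alone gives 28.4 < x < 142.6.
The perimeter condition gives x ≤ 248.1 − 85.5 − 57.1 = 105.5.
Intersecting the two: 28.4 < x ≤ 105.5.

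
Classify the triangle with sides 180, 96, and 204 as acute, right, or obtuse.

Compare the square of the longest side to the sum of squares of the other two: 96² + 180² = 41616 = 204².

right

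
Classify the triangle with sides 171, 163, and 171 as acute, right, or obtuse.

Compare the square of the longest side to the sum of squares of the other two: 163² + 171² = 55810 > 29241 = 171².

acute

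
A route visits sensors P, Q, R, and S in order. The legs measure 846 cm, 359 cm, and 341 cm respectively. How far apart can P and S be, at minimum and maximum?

The maximum is all hops collinear in one direction: 846 + 359 + 341 = 1546.
The longest hop is 846; the others sum to 700. Folding the others back against it leaves at least 846 − 700 = 146.

146 ≤ PS ≤ 1546 cm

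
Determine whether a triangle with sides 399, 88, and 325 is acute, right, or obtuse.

Compare the square of the longest side to the sum of squares of the other two: 88² + 325² = 113369 < 159201 = 399².

obtuse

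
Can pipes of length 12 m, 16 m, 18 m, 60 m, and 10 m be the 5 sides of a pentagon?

For a pentagon, each side must be shorter than the sum of the others.
Here the longest side is 60, but the remaining 4 sides sum to only 56.

No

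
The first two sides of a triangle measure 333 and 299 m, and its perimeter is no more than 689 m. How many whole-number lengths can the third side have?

23

Triangle inequality: 34 < x < 632. Perimeter ≤ 689 gives x ≤ 689 − 333 − 299 = 57.
So 34 < x ≤ 57; integers 35 through 57: 23 values.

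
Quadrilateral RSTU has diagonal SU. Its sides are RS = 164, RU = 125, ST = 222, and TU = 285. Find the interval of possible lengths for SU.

63 < SU < 289

From triangle RSU: |164 − 125| < SU < 164 + 125, i.e. 39 < SU < 289.
From triangle TSU: 63 < SU < 507.
Both must hold, so SU lies in the intersection.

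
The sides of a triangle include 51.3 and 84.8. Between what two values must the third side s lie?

By the triangle inequality, s must be less than 51.3 + 84.8 = 136.1 and greater than |51.3 − 84.8| = 33.5.

33.5 < s < 136.1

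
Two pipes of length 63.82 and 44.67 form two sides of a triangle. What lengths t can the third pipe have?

19.15 < t < 108.49

By the triangle inequality, t must be less than 63.82 + 44.67 = 108.49 and greater than |63.82 − 44.67| = 19.15.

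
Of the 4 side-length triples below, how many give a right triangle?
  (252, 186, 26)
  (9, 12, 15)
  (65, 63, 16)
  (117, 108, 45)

(252,186,26): 26+186 ≤ 252, not a triangle
(9,12,15): 9²+12² = 225 = 15² → right
(65,63,16): 16²+63² = 4225 = 65² → right
(117,108,45): 45²+108² = 13689 = 117² → right
3 of the 4 are right.

3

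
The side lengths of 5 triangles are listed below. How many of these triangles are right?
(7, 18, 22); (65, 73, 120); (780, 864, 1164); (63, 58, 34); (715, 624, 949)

2

(7,18,22): 7²+18² = 373 < 484 = 22² → obtuse
(65,73,120): 65²+73² = 9554 < 14400 = 120² → obtuse
(780,864,1164): 780²+864² = 1354896 = 1164² → right
(63,58,34): 34²+58² = 4520 > 3969 = 63² → acute
(715,624,949): 624²+715² = 900601 = 949² → right
2 of the 5 are right.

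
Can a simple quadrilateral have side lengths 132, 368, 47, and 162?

No

For a quadrilateral, each side must be shorter than the sum of the others.
Here the longest side is 368, but the remaining 3 sides sum to only 341.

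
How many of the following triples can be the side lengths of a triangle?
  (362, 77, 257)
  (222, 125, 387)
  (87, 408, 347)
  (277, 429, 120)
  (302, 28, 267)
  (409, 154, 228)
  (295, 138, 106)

1

(77,257,362): 77+257 ≤ 362 → not valid
(125,222,387): 125+222 ≤ 387 → not valid
(87,347,408): 87+347 > 408 → valid
(120,277,429): 120+277 ≤ 429 → not valid
(28,267,302): 28+267 ≤ 302 → not valid
(154,228,409): 154+228 ≤ 409 → not valid
(106,138,295): 106+138 ≤ 295 → not valid
1 of the 7 triples forms a triangle.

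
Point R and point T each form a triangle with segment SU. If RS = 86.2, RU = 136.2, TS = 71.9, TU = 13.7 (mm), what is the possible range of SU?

58.2 < SU < 85.6

From triangle RSU: |86.2 − 136.2| < SU < 86.2 + 136.2, i.e. 50.0 < SU < 222.4.
From triangle TSU: 58.2 < SU < 85.6.
Both must hold, so SU lies in the intersection.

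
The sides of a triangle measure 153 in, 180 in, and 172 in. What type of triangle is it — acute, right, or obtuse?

acute

Compare the square of the longest side to the sum of squares of the other two: 153² + 172² = 52993 > 32400 = 180².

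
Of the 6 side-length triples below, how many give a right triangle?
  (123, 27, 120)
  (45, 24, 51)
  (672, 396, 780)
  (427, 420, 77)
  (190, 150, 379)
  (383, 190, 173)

4

(123,27,120): 27²+120² = 15129 = 123² → right
(45,24,51): 24²+45² = 2601 = 51² → right
(672,396,780): 396²+672² = 608400 = 780² → right
(427,420,77): 77²+420² = 182329 = 427² → right
(190,150,379): 150+190 ≤ 379, not a triangle
(383,190,173): 173+190 ≤ 383, not a triangle
4 of the 6 are right.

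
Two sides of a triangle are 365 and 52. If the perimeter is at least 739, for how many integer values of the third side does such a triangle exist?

95

Triangle inequality: 313 < x < 417. Perimeter ≥ 739 gives x ≥ 739 − 365 − 52 = 322.
So 322 ≤ x < 417; integers 322 through 416: 95 values.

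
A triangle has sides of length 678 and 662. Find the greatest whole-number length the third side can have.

The third side must be strictly less than 678 + 662 = 1340.
The largest integer below 1340 is 1339.

1339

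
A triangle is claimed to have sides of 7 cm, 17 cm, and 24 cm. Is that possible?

The two shorter sides sum to 24, exactly equal to the longest side 24.
That gives only a degenerate (flat) triangle — the inequality must be strict.

No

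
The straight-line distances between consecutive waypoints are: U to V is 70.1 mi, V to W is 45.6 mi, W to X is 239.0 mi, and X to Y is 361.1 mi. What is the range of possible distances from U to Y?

The maximum is all hops collinear in one direction: 70.1 + 45.6 + 239.0 + 361.1 = 715.8.
The longest hop is 361.1; the others sum to 354.7. Folding the others back against it leaves at least 361.1 − 354.7 = 6.4.

6.4 ≤ UY ≤ 715.8 mi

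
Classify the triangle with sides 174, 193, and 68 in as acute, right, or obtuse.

obtuse

Compare the square of the longest side to the sum of squares of the other two: 68² + 174² = 34900 < 37249 = 193².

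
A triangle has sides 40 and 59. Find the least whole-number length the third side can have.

The third side must be strictly greater than |40 − 59| = 19.
The smallest integer above 19 is 20.

20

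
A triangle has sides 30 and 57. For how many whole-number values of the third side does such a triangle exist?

The third side lies in the open interval (27, 87).
Integers from 28 to 86 inclusive: 86 − 28 + 1 = 59.

59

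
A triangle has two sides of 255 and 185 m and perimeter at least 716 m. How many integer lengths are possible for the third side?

Triangle inequality: 70 < x < 440. Perimeter ≥ 716 gives x ≥ 716 − 255 − 185 = 276.
So 276 ≤ x < 440; integers 276 through 439: 164 values.

164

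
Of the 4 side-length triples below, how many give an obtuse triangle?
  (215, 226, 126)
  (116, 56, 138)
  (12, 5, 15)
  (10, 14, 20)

3

(215,226,126): 126²+215² = 62101 > 51076 = 226² → acute
(116,56,138): 56²+116² = 16592 < 19044 = 138² → obtuse
(12,5,15): 5²+12² = 169 < 225 = 15² → obtuse
(10,14,20): 10²+14² = 296 < 400 = 20² → obtuse
3 of the 4 are obtuse.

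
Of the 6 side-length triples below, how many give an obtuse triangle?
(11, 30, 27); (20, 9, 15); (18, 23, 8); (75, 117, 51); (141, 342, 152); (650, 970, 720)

(11,30,27): 11²+27² = 850 < 900 = 30² → obtuse
(20,9,15): 9²+15² = 306 < 400 = 20² → obtuse
(18,23,8): 8²+18² = 388 < 529 = 23² → obtuse
(75,117,51): 51²+75² = 8226 < 13689 = 117² → obtuse
(141,342,152): 141+152 ≤ 342, not a triangle
(650,970,720): 650²+720² = 940900 = 970² → right
4 of the 6 are obtuse.

4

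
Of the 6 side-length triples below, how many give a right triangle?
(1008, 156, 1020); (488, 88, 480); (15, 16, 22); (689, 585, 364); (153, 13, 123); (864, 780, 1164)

(1008,156,1020): 156²+1008² = 1040400 = 1020² → right
(488,88,480): 88²+480² = 238144 = 488² → right
(15,16,22): 15²+16² = 481 < 484 = 22² → obtuse
(689,585,364): 364²+585² = 474721 = 689² → right
(153,13,123): 13+123 ≤ 153, not a triangle
(864,780,1164): 780²+864² = 1354896 = 1164² → right
4 of the 6 are right.

4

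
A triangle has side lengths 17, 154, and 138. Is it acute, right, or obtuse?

Compare the square of the longest side to the sum of squares of the other two: 17² + 138² = 19333 < 23716 = 154².

obtuse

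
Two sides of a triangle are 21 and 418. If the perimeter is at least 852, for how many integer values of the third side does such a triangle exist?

Triangle inequality: 397 < x < 439. Perimeter ≥ 852 gives x ≥ 852 − 21 − 418 = 413.
So 413 ≤ x < 439; integers 413 through 438: 26 values.

26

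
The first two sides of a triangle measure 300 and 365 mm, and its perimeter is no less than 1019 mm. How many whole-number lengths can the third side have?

Triangle inequality: 65 < x < 665. Perimeter ≥ 1019 gives x ≥ 1019 − 300 − 365 = 354.
So 354 ≤ x < 665; integers 354 through 664: 311 values.

311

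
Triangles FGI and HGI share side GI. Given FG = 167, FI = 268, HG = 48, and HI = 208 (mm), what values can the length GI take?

160 < GI < 256

From triangle FGI: |167 − 268| < GI < 167 + 268, i.e. 101 < GI < 435.
From triangle HGI: 160 < GI < 256.
Both must hold, so GI lies in the intersection.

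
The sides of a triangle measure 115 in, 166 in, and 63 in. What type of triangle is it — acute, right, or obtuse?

obtuse

Compare the square of the longest side to the sum of squares of the other two: 63² + 115² = 17194 < 27556 = 166².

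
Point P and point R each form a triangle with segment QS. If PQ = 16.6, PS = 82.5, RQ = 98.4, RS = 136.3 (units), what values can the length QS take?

65.9 < QS < 99.1

From triangle PQS: |16.6 − 82.5| < QS < 16.6 + 82.5, i.e. 65.9 < QS < 99.1.
From triangle RQS: 37.9 < QS < 234.7.
Both must hold, so QS lies in the intersection.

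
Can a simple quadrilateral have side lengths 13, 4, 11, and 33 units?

For a quadrilateral, each side must be shorter than the sum of the others.
Here the longest side is 33, but the remaining 3 sides sum to only 28.

No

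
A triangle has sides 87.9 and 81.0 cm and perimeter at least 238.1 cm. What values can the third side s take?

69.2 ≤ s < 168.9

Triangle inequality alone gives 6.9 < s < 168.9.
The perimeter condition gives s ≥ 238.1 − 87.9 − 81.0 = 69.2.
Intersecting the two: 69.2 ≤ s < 168.9.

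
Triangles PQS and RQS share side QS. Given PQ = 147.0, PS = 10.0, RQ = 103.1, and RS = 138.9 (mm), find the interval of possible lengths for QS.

From triangle PQS: |147.0 − 10.0| < QS < 147.0 + 10.0, i.e. 137.0 < QS < 157.0.
From triangle RQS: 35.8 < QS < 242.0.
Both must hold, so QS lies in the intersection.

137.0 < QS < 157.0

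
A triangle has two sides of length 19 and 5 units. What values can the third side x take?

14 < x < 24

By the triangle inequality, x must be less than 19 + 5 = 24 and greater than |19 − 5| = 14.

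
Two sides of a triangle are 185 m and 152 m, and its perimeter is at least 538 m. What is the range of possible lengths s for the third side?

201 ≤ s < 337 m

Triangle inequality alone gives 33 < s < 337.
The perimeter condition gives s ≥ 538 − 185 − 152 = 201.
Intersecting the two: 201 ≤ s < 337.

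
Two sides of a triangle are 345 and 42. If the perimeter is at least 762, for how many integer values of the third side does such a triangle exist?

12

Triangle inequality: 303 < x < 387. Perimeter ≥ 762 gives x ≥ 762 − 345 − 42 = 375.
So 375 ≤ x < 387; integers 375 through 386: 12 values.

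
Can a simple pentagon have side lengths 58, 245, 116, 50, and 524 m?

For a pentagon, each side must be shorter than the sum of the others.
Here the longest side is 524, but the remaining 4 sides sum to only 469.

No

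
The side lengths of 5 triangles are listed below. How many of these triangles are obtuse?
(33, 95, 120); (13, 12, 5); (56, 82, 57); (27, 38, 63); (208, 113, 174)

4

(33,95,120): 33²+95² = 10114 < 14400 = 120² → obtuse
(13,12,5): 5²+12² = 169 = 13² → right
(56,82,57): 56²+57² = 6385 < 6724 = 82² → obtuse
(27,38,63): 27²+38² = 2173 < 3969 = 63² → obtuse
(208,113,174): 113²+174² = 43045 < 43264 = 208² → obtuse
4 of the 5 are obtuse.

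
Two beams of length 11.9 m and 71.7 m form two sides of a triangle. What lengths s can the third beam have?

By the triangle inequality, s must be less than 11.9 + 71.7 = 83.6 and greater than |11.9 − 71.7| = 59.8.

59.8 < s < 83.6 (m)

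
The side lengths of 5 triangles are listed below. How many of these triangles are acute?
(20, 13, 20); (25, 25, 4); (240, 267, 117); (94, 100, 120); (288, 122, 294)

(20,13,20): 13²+20² = 569 > 400 = 20² → acute
(25,25,4): 4²+25² = 641 > 625 = 25² → acute
(240,267,117): 117²+240² = 71289 = 267² → right
(94,100,120): 94²+100² = 18836 > 14400 = 120² → acute
(288,122,294): 122²+288² = 97828 > 86436 = 294² → acute
4 of the 5 are acute.

4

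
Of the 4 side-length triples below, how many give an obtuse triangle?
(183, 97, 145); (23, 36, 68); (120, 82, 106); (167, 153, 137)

(183,97,145): 97²+145² = 30434 < 33489 = 183² → obtuse
(23,36,68): 23+36 ≤ 68, not a triangle
(120,82,106): 82²+106² = 17960 > 14400 = 120² → acute
(167,153,137): 137²+153² = 42178 > 27889 = 167² → acute
1 of the 4 is obtuse.

1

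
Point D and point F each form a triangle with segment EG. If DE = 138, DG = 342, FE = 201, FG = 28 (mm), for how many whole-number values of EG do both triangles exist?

24

From triangle DEG: 204 < EG < 480.
From triangle FEG: 173 < EG < 229.
Intersection: 204 < EG < 229, so integers 205 through 228: 24 values.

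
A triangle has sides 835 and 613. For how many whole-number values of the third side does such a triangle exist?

The third side lies in the open interval (222, 1448).
Integers from 223 to 1447 inclusive: 1447 − 223 + 1 = 1225.

1225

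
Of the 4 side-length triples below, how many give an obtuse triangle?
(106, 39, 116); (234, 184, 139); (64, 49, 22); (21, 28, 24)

(106,39,116): 39²+106² = 12757 < 13456 = 116² → obtuse
(234,184,139): 139²+184² = 53177 < 54756 = 234² → obtuse
(64,49,22): 22²+49² = 2885 < 4096 = 64² → obtuse
(21,28,24): 21²+24² = 1017 > 784 = 28² → acute
3 of the 4 are obtuse.

3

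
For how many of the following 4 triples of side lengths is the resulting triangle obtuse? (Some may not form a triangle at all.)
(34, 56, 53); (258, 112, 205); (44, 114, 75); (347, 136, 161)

(34,56,53): 34²+53² = 3965 > 3136 = 56² → acute
(258,112,205): 112²+205² = 54569 < 66564 = 258² → obtuse
(44,114,75): 44²+75² = 7561 < 12996 = 114² → obtuse
(347,136,161): 136+161 ≤ 347, not a triangle
2 of the 4 are obtuse.

2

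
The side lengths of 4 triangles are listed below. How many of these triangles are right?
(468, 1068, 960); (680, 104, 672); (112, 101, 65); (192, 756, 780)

3

(468,1068,960): 468²+960² = 1140624 = 1068² → right
(680,104,672): 104²+672² = 462400 = 680² → right
(112,101,65): 65²+101² = 14426 > 12544 = 112² → acute
(192,756,780): 192²+756² = 608400 = 780² → right
3 of the 4 are right.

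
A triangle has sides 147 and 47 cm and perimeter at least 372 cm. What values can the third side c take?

Triangle inequality alone gives 100 < c < 194.
The perimeter condition gives c ≥ 372 − 147 − 47 = 178.
Intersecting the two: 178 ≤ c < 194.

178 ≤ c < 194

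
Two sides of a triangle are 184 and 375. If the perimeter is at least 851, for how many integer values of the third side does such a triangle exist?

Triangle inequality: 191 < x < 559. Perimeter ≥ 851 gives x ≥ 851 − 184 − 375 = 292.
So 292 ≤ x < 559; integers 292 through 558: 267 values.

267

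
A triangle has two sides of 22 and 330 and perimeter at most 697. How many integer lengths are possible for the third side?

37

Triangle inequality: 308 < x < 352. Perimeter ≤ 697 gives x ≤ 697 − 22 − 330 = 345.
So 308 < x ≤ 345; integers 309 through 345: 37 values.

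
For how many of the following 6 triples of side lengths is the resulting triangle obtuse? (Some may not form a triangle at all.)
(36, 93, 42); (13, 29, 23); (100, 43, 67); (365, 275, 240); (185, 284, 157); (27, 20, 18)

(36,93,42): 36+42 ≤ 93, not a triangle
(13,29,23): 13²+23² = 698 < 841 = 29² → obtuse
(100,43,67): 43²+67² = 6338 < 10000 = 100² → obtuse
(365,275,240): 240²+275² = 133225 = 365² → right
(185,284,157): 157²+185² = 58874 < 80656 = 284² → obtuse
(27,20,18): 18²+20² = 724 < 729 = 27² → obtuse
4 of the 6 are obtuse.

4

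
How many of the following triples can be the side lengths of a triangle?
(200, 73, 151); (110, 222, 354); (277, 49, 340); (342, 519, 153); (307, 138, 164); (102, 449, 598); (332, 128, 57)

1

(73,151,200): 73+151 > 200 → valid
(110,222,354): 110+222 ≤ 354 → not valid
(49,277,340): 49+277 ≤ 340 → not valid
(153,342,519): 153+342 ≤ 519 → not valid
(138,164,307): 138+164 ≤ 307 → not valid
(102,449,598): 102+449 ≤ 598 → not valid
(57,128,332): 57+128 ≤ 332 → not valid
1 of the 7 triples forms a triangle.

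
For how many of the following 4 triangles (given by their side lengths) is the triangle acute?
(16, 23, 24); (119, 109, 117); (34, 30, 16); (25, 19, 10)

2

(16,23,24): 16²+23² = 785 > 576 = 24² → acute
(119,109,117): 109²+117² = 25570 > 14161 = 119² → acute
(34,30,16): 16²+30² = 1156 = 34² → right
(25,19,10): 10²+19² = 461 < 625 = 25² → obtuse
2 of the 4 are acute.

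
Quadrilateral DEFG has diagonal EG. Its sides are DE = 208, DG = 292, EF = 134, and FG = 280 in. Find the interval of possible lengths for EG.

146 < EG < 414

From triangle DEG: |208 − 292| < EG < 208 + 292, i.e. 84 < EG < 500.
From triangle FEG: 146 < EG < 414.
Both must hold, so EG lies in the intersection.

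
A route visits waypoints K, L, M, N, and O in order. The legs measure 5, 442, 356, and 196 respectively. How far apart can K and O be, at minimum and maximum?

0 ≤ KO ≤ 999

The maximum is all hops collinear in one direction: 5 + 442 + 356 + 196 = 999.
The longest hop is 442; the others sum to 557. Since 442 ≤ 557, the path can fold back on itself completely, so the minimum distance is 0.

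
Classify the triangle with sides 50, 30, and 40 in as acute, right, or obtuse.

Compare the square of the longest side to the sum of squares of the other two: 30² + 40² = 2500 = 50².

right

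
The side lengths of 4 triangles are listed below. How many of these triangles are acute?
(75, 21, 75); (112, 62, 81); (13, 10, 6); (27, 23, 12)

(75,21,75): 21²+75² = 6066 > 5625 = 75² → acute
(112,62,81): 62²+81² = 10405 < 12544 = 112² → obtuse
(13,10,6): 6²+10² = 136 < 169 = 13² → obtuse
(27,23,12): 12²+23² = 673 < 729 = 27² → obtuse
1 of the 4 is acute.

1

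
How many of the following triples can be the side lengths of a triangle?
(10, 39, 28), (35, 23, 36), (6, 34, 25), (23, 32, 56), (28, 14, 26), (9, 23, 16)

3

(10,28,39): 10+28 ≤ 39 → not valid
(23,35,36): 23+35 > 36 → valid
(6,25,34): 6+25 ≤ 34 → not valid
(23,32,56): 23+32 ≤ 56 → not valid
(14,26,28): 14+26 > 28 → valid
(9,16,23): 9+16 > 23 → valid
3 of the 6 triples form a triangle.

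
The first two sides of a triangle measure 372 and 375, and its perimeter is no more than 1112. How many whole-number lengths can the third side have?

Triangle inequality: 3 < x < 747. Perimeter ≤ 1112 gives x ≤ 1112 − 372 − 375 = 365.
So 3 < x ≤ 365; integers 4 through 365: 362 values.

362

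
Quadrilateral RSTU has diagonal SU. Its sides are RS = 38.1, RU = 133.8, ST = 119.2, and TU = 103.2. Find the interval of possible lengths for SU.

From triangle RSU: |38.1 − 133.8| < SU < 38.1 + 133.8, i.e. 95.7 < SU < 171.9.
From triangle TSU: 16.0 < SU < 222.4.
Both must hold, so SU lies in the intersection.

95.7 < SU < 171.9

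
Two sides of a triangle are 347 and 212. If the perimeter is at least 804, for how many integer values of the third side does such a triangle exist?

Triangle inequality: 135 < x < 559. Perimeter ≥ 804 gives x ≥ 804 − 347 − 212 = 245.
So 245 ≤ x < 559; integers 245 through 558: 314 values.

314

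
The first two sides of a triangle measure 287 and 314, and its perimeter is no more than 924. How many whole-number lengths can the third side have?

Triangle inequality: 27 < x < 601. Perimeter ≤ 924 gives x ≤ 924 − 287 − 314 = 323.
So 27 < x ≤ 323; integers 28 through 323: 296 values.

296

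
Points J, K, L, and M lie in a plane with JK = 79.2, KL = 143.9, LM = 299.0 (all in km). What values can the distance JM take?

75.9 ≤ JM ≤ 522.1 km

The maximum is all hops collinear in one direction: 79.2 + 143.9 + 299.0 = 522.1.
The longest hop is 299.0; the others sum to 223.1. Folding the others back against it leaves at least 299.0 − 223.1 = 75.9.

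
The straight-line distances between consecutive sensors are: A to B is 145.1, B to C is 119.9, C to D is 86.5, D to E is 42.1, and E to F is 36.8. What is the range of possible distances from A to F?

0 ≤ AF ≤ 430.4

The maximum is all hops collinear in one direction: 145.1 + 119.9 + 86.5 + 42.1 + 36.8 = 430.4.
The longest hop is 145.1; the others sum to 285.3. Since 145.1 ≤ 285.3, the path can fold back on itself completely, so the minimum distance is 0.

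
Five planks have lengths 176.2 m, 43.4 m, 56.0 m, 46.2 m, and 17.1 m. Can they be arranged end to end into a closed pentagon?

For a pentagon, each side must be shorter than the sum of the others.
Here the longest side is 176.2, but the remaining 4 sides sum to only 162.7.

No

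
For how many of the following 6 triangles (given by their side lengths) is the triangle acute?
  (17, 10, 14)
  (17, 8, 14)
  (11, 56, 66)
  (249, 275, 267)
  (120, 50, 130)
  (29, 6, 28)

2

(17,10,14): 10²+14² = 296 > 289 = 17² → acute
(17,8,14): 8²+14² = 260 < 289 = 17² → obtuse
(11,56,66): 11²+56² = 3257 < 4356 = 66² → obtuse
(249,275,267): 249²+267² = 133290 > 75625 = 275² → acute
(120,50,130): 50²+120² = 16900 = 130² → right
(29,6,28): 6²+28² = 820 < 841 = 29² → obtuse
2 of the 6 are acute.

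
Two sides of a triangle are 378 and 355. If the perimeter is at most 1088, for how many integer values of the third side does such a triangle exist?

332

Triangle inequality: 23 < x < 733. Perimeter ≤ 1088 gives x ≤ 1088 − 378 − 355 = 355.
So 23 < x ≤ 355; integers 24 through 355: 332 values.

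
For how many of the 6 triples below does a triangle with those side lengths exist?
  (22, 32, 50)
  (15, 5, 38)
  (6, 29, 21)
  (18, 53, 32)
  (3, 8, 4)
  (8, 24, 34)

(22,32,50): 22+32 > 50 → valid
(5,15,38): 5+15 ≤ 38 → not valid
(6,21,29): 6+21 ≤ 29 → not valid
(18,32,53): 18+32 ≤ 53 → not valid
(3,4,8): 3+4 ≤ 8 → not valid
(8,24,34): 8+24 ≤ 34 → not valid
1 of the 6 triples forms a triangle.

1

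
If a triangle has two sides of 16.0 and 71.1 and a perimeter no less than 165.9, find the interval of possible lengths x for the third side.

78.8 ≤ x < 87.1

Triangle inequality alone gives 55.1 < x < 87.1.
The perimeter condition gives x ≥ 165.9 − 16.0 − 71.1 = 78.8.
Intersecting the two: 78.8 ≤ x < 87.1.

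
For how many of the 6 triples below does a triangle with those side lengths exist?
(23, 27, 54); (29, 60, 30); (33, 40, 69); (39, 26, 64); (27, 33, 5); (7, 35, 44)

2

(23,27,54): 23+27 ≤ 54 → not valid
(29,30,60): 29+30 ≤ 60 → not valid
(33,40,69): 33+40 > 69 → valid
(26,39,64): 26+39 > 64 → valid
(5,27,33): 5+27 ≤ 33 → not valid
(7,35,44): 7+35 ≤ 44 → not valid
2 of the 6 triples form a triangle.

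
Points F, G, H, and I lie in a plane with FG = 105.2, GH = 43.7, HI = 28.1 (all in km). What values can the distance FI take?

The maximum is all hops collinear in one direction: 105.2 + 43.7 + 28.1 = 177.0.
The longest hop is 105.2; the others sum to 71.8. Folding the others back against it leaves at least 105.2 − 71.8 = 33.4.

33.4 ≤ FI ≤ 177.0 km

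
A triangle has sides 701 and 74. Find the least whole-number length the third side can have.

The third side must be strictly greater than |701 − 74| = 627.
The smallest integer above 627 is 628.

628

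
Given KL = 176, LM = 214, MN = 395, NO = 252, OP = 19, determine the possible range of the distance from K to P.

0 ≤ KP ≤ 1056

The maximum is all hops collinear in one direction: 176 + 214 + 395 + 252 + 19 = 1056.
The longest hop is 395; the others sum to 661. Since 395 ≤ 661, the path can fold back on itself completely, so the minimum distance is 0.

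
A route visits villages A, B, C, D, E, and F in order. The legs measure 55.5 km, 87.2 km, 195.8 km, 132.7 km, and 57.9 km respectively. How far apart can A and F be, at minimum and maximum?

0 ≤ AF ≤ 529.1 km

The maximum is all hops collinear in one direction: 55.5 + 87.2 + 195.8 + 132.7 + 57.9 = 529.1.
The longest hop is 195.8; the others sum to 333.3. Since 195.8 ≤ 333.3, the path can fold back on itself completely, so the minimum distance is 0.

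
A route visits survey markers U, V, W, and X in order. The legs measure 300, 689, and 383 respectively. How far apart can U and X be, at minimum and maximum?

6 ≤ UX ≤ 1372

The maximum is all hops collinear in one direction: 300 + 689 + 383 = 1372.
The longest hop is 689; the others sum to 683. Folding the others back against it leaves at least 689 − 683 = 6.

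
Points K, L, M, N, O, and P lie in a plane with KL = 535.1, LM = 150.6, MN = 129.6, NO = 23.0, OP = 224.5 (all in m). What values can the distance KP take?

7.4 ≤ KP ≤ 1062.8 m

The maximum is all hops collinear in one direction: 535.1 + 150.6 + 129.6 + 23.0 + 224.5 = 1062.8.
The longest hop is 535.1; the others sum to 527.7. Folding the others back against it leaves at least 535.1 − 527.7 = 7.4.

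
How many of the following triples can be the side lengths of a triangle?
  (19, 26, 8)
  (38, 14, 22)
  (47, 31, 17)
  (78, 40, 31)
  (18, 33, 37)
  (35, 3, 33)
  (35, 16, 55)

4

(8,19,26): 8+19 > 26 → valid
(14,22,38): 14+22 ≤ 38 → not valid
(17,31,47): 17+31 > 47 → valid
(31,40,78): 31+40 ≤ 78 → not valid
(18,33,37): 18+33 > 37 → valid
(3,33,35): 3+33 > 35 → valid
(16,35,55): 16+35 ≤ 55 → not valid
4 of the 7 triples form a triangle.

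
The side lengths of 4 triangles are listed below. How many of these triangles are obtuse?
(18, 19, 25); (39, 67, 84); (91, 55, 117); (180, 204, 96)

(18,19,25): 18²+19² = 685 > 625 = 25² → acute
(39,67,84): 39²+67² = 6010 < 7056 = 84² → obtuse
(91,55,117): 55²+91² = 11306 < 13689 = 117² → obtuse
(180,204,96): 96²+180² = 41616 = 204² → right
2 of the 4 are obtuse.

2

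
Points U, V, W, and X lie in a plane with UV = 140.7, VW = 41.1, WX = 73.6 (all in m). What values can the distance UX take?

26.0 ≤ UX ≤ 255.4 m

The maximum is all hops collinear in one direction: 140.7 + 41.1 + 73.6 = 255.4.
The longest hop is 140.7; the others sum to 114.7. Folding the others back against it leaves at least 140.7 − 114.7 = 26.0.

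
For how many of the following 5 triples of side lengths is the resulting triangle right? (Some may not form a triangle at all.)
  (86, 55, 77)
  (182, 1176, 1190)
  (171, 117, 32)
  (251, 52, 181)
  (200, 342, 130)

1

(86,55,77): 55²+77² = 8954 > 7396 = 86² → acute
(182,1176,1190): 182²+1176² = 1416100 = 1190² → right
(171,117,32): 32+117 ≤ 171, not a triangle
(251,52,181): 52+181 ≤ 251, not a triangle
(200,342,130): 130+200 ≤ 342, not a triangle
1 of the 5 is right.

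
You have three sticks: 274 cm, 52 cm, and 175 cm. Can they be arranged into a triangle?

The longest side is 274, but the other two sum to only 227.
227 < 274, so the triangle inequality fails.

No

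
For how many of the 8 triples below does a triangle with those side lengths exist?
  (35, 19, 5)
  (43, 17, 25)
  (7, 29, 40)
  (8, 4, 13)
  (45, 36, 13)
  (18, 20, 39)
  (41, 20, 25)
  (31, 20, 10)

2

(5,19,35): 5+19 ≤ 35 → not valid
(17,25,43): 17+25 ≤ 43 → not valid
(7,29,40): 7+29 ≤ 40 → not valid
(4,8,13): 4+8 ≤ 13 → not valid
(13,36,45): 13+36 > 45 → valid
(18,20,39): 18+20 ≤ 39 → not valid
(20,25,41): 20+25 > 41 → valid
(10,20,31): 10+20 ≤ 31 → not valid
2 of the 8 triples form a triangle.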